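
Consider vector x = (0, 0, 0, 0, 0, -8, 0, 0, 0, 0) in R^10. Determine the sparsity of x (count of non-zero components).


Non-zero positions: [5].
Sparsity = 1.

1


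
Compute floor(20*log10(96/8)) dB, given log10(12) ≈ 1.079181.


||x||/||e|| = 96/8 = 12.
log10(12) ≈ 1.079181.
20*log10(||x||/||e||) ≈ 20*1.079181 = 21.58362.
floor(21.58362) = 21.

21


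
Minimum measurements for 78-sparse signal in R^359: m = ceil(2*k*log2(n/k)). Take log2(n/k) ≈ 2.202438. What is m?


log2(n/k) = log2(359/78) ≈ 2.202438.
2*k*log2(n/k) ≈ 2*78*2.202438 = 343.580328.
m = ceil(343.580328) = 344.

344


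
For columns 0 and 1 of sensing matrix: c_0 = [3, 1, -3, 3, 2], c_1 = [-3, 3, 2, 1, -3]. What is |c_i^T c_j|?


Inner product: 3*-3 + 1*3 + -3*2 + 3*1 + 2*-3
Products: [-9, 3, -6, 3, -6]
Sum = -15.
|dot| = 15.

15


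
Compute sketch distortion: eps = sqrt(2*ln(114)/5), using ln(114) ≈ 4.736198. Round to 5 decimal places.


ln(114) ≈ 4.736198.
2*ln(N)/m ≈ 2*4.736198/5 ≈ 1.8944792.
eps = sqrt(1.8944792) ≈ 1.3764008 ≈ 1.37640.

1.37640


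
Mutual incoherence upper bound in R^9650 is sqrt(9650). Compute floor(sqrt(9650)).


98^2 = 9604 <= 9650 < 9801 = 99^2, so 98 <= sqrt(9650) < 99.
floor(sqrt(9650)) = 98.

98


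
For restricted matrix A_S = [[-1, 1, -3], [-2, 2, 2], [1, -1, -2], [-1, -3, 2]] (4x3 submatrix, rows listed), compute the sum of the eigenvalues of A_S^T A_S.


Sum of eigenvalues of A_S^T A_S = trace(A_S^T A_S) = sum of squared column norms of A_S.
A_S^T A_S diagonal: [7, 15, 21].
trace = 7 + 15 + 21 = 43.

43


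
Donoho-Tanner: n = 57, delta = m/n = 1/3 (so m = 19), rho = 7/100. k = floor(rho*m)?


m = 1/3*57 = 19.
rho = 7/100.
rho*m = 7/100*19 = 1.33.
k = floor(1.33) = 1.

1


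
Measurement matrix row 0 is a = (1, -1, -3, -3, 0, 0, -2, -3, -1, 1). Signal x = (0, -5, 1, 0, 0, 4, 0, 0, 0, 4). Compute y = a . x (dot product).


Non-zero terms: ['-1*-5', '-3*1', '0*4', '1*4']
Products: [5, -3, 0, 4]
y = sum = 6.

6


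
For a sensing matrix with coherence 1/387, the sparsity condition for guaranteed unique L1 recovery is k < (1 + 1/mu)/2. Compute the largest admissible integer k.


1/mu = 387.
1 + 1/mu = 388.
(1 + 1/mu)/2 = 194 is an integer and the inequality is strict, so k_max = 194 - 1 = 193.

193


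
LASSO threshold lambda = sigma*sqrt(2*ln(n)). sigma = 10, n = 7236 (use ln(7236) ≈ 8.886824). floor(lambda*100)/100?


ln(7236) ≈ 8.886824.
2*ln(n) ≈ 17.773648.
sqrt(2*ln(n)) ≈ sqrt(17.773648) ≈ 4.21588.
lambda ≈ 10*4.21588 = 42.1588.
floor(lambda*100)/100 = 42.15.

42.15


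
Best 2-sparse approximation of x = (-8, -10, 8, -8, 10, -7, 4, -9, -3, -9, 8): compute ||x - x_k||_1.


Sorted |x_i| descending: [10, 10, 9, 9, 8, 8, 8, 8, 7, 4, 3]
Keep top 2: [10, 10]
Tail entries: [9, 9, 8, 8, 8, 8, 7, 4, 3]
L1 error = sum of tail = 64.

64


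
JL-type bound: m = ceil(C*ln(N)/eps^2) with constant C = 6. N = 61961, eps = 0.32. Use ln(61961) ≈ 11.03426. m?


ln(61961) ≈ 11.03426.
eps^2 = 0.32^2 = 0.1024.
C*ln(N)/eps^2 ≈ 6*11.03426/0.1024 ≈ 646.5387.
m = ceil(646.5387) = 647.

647


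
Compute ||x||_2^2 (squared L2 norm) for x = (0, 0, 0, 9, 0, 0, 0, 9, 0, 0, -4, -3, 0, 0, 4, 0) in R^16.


Non-zero entries: [(3, 9), (7, 9), (10, -4), (11, -3), (14, 4)]
Squares: [81, 81, 16, 9, 16]
||x||_2^2 = sum = 203.

203


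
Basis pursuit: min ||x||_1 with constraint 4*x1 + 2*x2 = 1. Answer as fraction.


Axis intercepts:
  x1 = 1/4, x2 = 0: L1 = 1/4
  x1 = 0, x2 = 1/2: L1 = 1/2
x* = (1/4, 0)
||x*||_1 = 1/4.

1/4


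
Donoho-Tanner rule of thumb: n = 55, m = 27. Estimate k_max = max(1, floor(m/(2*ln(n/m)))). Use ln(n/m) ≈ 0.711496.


n/m = 55/27.
ln(n/m) ≈ 0.711496.
2*ln(n/m) ≈ 1.422992.
m/(2*ln(n/m)) ≈ 27/1.422992 ≈ 18.9741.
floor = 18.
k_max = max(1, 18) = 18.

18


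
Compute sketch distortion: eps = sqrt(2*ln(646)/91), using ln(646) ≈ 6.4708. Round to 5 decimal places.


ln(646) ≈ 6.4708.
2*ln(N)/m ≈ 2*6.4708/91 ≈ 0.14221538.
eps = sqrt(0.14221538) ≈ 0.3771145 ≈ 0.37711.

0.37711


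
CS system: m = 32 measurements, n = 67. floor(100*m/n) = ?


100*m/n = 100*32/67 ≈ 47.7612.
floor = 47.

47


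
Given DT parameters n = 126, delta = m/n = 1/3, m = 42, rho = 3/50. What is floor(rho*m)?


m = 1/3*126 = 42.
rho = 3/50.
rho*m = 3/50*42 = 2.52.
k = floor(2.52) = 2.

2


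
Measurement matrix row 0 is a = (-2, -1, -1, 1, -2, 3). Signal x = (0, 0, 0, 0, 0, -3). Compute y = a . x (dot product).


Non-zero terms: ['3*-3']
Products: [-9]
y = sum = -9.

-9


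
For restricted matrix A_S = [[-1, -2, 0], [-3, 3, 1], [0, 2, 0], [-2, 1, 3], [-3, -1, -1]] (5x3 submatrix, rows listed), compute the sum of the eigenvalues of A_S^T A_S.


Sum of eigenvalues of A_S^T A_S = trace(A_S^T A_S) = sum of squared column norms of A_S.
A_S^T A_S diagonal: [23, 19, 11].
trace = 23 + 19 + 11 = 53.

53


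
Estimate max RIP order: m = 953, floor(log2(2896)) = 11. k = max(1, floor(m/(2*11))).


floor(log2(2896)) = 11.
2*11 = 22.
m/(2*floor(log2(n))) = 953/22 ≈ 43.3182.
floor = 43.
k = max(1, 43) = 43.

43


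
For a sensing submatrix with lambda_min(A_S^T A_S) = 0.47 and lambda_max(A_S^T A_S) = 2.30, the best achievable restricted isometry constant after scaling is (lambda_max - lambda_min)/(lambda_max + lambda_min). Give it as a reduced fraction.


lambda_max - lambda_min = 2.30 - 0.47 = 1.83.
lambda_max + lambda_min = 2.30 + 0.47 = 2.77.
delta = 1.83/2.77 = 183/277.

183/277


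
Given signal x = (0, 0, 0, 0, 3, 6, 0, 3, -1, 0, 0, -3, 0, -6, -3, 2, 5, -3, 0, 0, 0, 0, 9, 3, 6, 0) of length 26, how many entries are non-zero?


Non-zero positions: [4, 5, 7, 8, 11, 13, 14, 15, 16, 17, 22, 23, 24].
Sparsity = 13.

13


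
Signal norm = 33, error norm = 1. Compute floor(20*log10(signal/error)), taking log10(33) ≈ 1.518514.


||x||/||e|| = 33/1 = 33.
log10(33) ≈ 1.518514.
20*log10(||x||/||e||) ≈ 20*1.518514 = 30.37028.
floor(30.37028) = 30.

30


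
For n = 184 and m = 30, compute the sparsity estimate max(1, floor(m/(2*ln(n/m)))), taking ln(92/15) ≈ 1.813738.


n/m = 184/30 = 92/15.
ln(n/m) ≈ 1.813738.
2*ln(n/m) ≈ 3.627476.
m/(2*ln(n/m)) ≈ 30/3.627476 ≈ 8.2702.
floor = 8.
k_max = max(1, 8) = 8.

8


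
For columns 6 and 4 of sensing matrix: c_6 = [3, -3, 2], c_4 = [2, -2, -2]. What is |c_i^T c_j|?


Inner product: 3*2 + -3*-2 + 2*-2
Products: [6, 6, -4]
Sum = 8.
|dot| = 8.

8


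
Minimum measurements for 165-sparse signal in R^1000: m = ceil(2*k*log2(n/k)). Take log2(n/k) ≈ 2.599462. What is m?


log2(n/k) = log2(1000/165) ≈ 2.599462.
2*k*log2(n/k) ≈ 2*165*2.599462 = 857.82246.
m = ceil(857.82246) = 858.

858


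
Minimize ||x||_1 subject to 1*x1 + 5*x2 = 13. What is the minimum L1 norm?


Axis intercepts:
  x1 = 13, x2 = 0: L1 = 13
  x1 = 0, x2 = 13/5: L1 = 13/5
x* = (0, 13/5)
||x*||_1 = 13/5.

13/5


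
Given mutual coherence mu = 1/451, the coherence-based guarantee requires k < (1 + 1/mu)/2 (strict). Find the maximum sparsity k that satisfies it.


1/mu = 451.
1 + 1/mu = 452.
(1 + 1/mu)/2 = 226 is an integer and the inequality is strict, so k_max = 226 - 1 = 225.

225


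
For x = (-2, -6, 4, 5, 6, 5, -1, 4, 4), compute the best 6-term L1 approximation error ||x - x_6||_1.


Sorted |x_i| descending: [6, 6, 5, 5, 4, 4, 4, 2, 1]
Keep top 6: [6, 6, 5, 5, 4, 4]
Tail entries: [4, 2, 1]
L1 error = sum of tail = 7.

7


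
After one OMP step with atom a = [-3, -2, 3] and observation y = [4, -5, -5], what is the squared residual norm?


a^T a = 22.
a^T y = -17.
coeff = -17/22 = -17/22.
||r||^2 = 1163/22.

1163/22


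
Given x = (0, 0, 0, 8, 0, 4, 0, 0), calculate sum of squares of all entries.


Non-zero entries: [(3, 8), (5, 4)]
Squares: [64, 16]
||x||_2^2 = sum = 80.

80


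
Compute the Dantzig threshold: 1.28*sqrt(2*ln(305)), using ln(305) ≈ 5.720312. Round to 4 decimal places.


ln(305) ≈ 5.720312.
2*ln(n) ≈ 11.440624.
sqrt(2*ln(n)) ≈ sqrt(11.440624) ≈ 3.382399.
threshold ≈ 1.28*3.382399 = 4.32947072 ≈ 4.3295.

4.3295


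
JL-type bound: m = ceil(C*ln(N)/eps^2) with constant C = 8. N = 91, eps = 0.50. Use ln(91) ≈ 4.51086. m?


ln(91) ≈ 4.51086.
eps^2 = 0.50^2 = 0.25.
C*ln(N)/eps^2 ≈ 8*4.51086/0.25 ≈ 144.3475.
m = ceil(144.3475) = 145.

145


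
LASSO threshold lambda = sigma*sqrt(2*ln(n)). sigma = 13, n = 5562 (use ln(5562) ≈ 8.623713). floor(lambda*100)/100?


ln(5562) ≈ 8.623713.
2*ln(n) ≈ 17.247426.
sqrt(2*ln(n)) ≈ sqrt(17.247426) ≈ 4.153002.
lambda ≈ 13*4.153002 = 53.989026.
floor(lambda*100)/100 = 53.98.

53.98


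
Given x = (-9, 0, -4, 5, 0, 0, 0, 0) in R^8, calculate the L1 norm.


Non-zero entries: [(0, -9), (2, -4), (3, 5)]
Absolute values: [9, 4, 5]
||x||_1 = sum = 18.

18


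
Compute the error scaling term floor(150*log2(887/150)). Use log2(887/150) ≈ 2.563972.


log2(n/k) = log2(887/150) ≈ 2.563972.
k*log2(n/k) ≈ 150*2.563972 = 384.5958.
floor(384.5958) = 384.

384


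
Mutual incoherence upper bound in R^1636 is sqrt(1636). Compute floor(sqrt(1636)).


40^2 = 1600 <= 1636 < 1681 = 41^2, so 40 <= sqrt(1636) < 41.
floor(sqrt(1636)) = 40.

40


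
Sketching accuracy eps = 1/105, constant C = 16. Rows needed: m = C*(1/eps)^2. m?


1/eps = 105.
(1/eps)^2 = 11025.
m = 16*11025 = 176400.

176400


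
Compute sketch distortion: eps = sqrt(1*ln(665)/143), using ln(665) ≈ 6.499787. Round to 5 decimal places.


ln(665) ≈ 6.499787.
1*ln(N)/m ≈ 1*6.499787/143 ≈ 0.04545306.
eps = sqrt(0.04545306) ≈ 0.2131972 ≈ 0.21320.

0.21320


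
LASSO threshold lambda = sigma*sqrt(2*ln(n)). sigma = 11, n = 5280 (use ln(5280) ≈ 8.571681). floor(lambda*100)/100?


ln(5280) ≈ 8.571681.
2*ln(n) ≈ 17.143362.
sqrt(2*ln(n)) ≈ sqrt(17.143362) ≈ 4.140454.
lambda ≈ 11*4.140454 = 45.544994.
floor(lambda*100)/100 = 45.54.

45.54


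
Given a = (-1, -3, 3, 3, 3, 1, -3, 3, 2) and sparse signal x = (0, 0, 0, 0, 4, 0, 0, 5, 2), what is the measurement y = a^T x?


Non-zero terms: ['3*4', '3*5', '2*2']
Products: [12, 15, 4]
y = sum = 31.

31


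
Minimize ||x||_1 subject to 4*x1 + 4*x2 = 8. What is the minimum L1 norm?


Axis intercepts:
  x1 = 2, x2 = 0: L1 = 2
  x1 = 0, x2 = 2: L1 = 2
x* = (2, 0)
||x*||_1 = 2.

2


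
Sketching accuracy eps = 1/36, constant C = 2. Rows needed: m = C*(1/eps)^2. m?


1/eps = 36.
(1/eps)^2 = 1296.
m = 2*1296 = 2592.

2592


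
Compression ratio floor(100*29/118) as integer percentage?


100*m/n = 100*29/118 ≈ 24.5763.
floor = 24.

24


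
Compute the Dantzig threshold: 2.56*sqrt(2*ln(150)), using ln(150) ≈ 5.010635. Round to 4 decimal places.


ln(150) ≈ 5.010635.
2*ln(n) ≈ 10.02127.
sqrt(2*ln(n)) ≈ sqrt(10.02127) ≈ 3.165639.
threshold ≈ 2.56*3.165639 = 8.10403584 ≈ 8.1040.

8.1040


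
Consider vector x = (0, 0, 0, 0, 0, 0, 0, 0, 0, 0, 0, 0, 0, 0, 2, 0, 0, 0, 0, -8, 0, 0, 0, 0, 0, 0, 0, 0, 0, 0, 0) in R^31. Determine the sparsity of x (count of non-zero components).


Non-zero positions: [14, 19].
Sparsity = 2.

2


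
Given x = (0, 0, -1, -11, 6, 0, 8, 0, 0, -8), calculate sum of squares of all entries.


Non-zero entries: [(2, -1), (3, -11), (4, 6), (6, 8), (9, -8)]
Squares: [1, 121, 36, 64, 64]
||x||_2^2 = sum = 286.

286


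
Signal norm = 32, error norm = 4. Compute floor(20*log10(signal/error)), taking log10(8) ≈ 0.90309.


||x||/||e|| = 32/4 = 8.
log10(8) ≈ 0.90309.
20*log10(||x||/||e||) ≈ 20*0.90309 = 18.0618.
floor(18.0618) = 18.

18


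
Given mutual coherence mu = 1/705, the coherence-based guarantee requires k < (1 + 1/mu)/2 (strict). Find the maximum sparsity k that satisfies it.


1/mu = 705.
1 + 1/mu = 706.
(1 + 1/mu)/2 = 353 is an integer and the inequality is strict, so k_max = 353 - 1 = 352.

352


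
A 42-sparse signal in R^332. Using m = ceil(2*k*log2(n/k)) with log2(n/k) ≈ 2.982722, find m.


log2(n/k) = log2(332/42) ≈ 2.982722.
2*k*log2(n/k) ≈ 2*42*2.982722 = 250.548648.
m = ceil(250.548648) = 251.

251


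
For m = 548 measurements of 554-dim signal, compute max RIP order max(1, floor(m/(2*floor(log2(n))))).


floor(log2(554)) = 9.
2*9 = 18.
m/(2*floor(log2(n))) = 548/18 ≈ 30.4444.
floor = 30.
k = max(1, 30) = 30.

30


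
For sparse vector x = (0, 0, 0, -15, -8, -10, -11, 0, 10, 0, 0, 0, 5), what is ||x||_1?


Non-zero entries: [(3, -15), (4, -8), (5, -10), (6, -11), (8, 10), (12, 5)]
Absolute values: [15, 8, 10, 11, 10, 5]
||x||_1 = sum = 59.

59


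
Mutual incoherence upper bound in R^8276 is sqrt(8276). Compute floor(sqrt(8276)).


90^2 = 8100 <= 8276 < 8281 = 91^2, so 90 <= sqrt(8276) < 91.
floor(sqrt(8276)) = 90.

90


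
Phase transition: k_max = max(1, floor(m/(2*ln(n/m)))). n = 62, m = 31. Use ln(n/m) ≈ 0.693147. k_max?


n/m = 62/31 = 2.
ln(n/m) ≈ 0.693147.
2*ln(n/m) ≈ 1.386294.
m/(2*ln(n/m)) ≈ 31/1.386294 ≈ 22.3618.
floor = 22.
k_max = max(1, 22) = 22.

22


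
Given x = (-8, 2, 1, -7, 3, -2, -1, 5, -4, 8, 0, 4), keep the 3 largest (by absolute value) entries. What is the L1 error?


Sorted |x_i| descending: [8, 8, 7, 5, 4, 4, 3, 2, 2, 1, 1, 0]
Keep top 3: [8, 8, 7]
Tail entries: [5, 4, 4, 3, 2, 2, 1, 1, 0]
L1 error = sum of tail = 22.

22


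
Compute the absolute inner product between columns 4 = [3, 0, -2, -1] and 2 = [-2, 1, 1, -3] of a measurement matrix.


Inner product: 3*-2 + 0*1 + -2*1 + -1*-3
Products: [-6, 0, -2, 3]
Sum = -5.
|dot| = 5.

5


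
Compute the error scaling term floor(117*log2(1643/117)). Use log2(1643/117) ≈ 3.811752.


log2(n/k) = log2(1643/117) ≈ 3.811752.
k*log2(n/k) ≈ 117*3.811752 = 445.974984.
floor(445.974984) = 445.

445


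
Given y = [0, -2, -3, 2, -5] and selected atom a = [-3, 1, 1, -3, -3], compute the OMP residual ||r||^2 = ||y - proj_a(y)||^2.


a^T a = 29.
a^T y = 4.
coeff = 4/29 = 4/29.
||r||^2 = 1202/29.

1202/29


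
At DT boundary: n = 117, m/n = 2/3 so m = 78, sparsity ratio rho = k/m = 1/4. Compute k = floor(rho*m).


m = 2/3*117 = 78.
rho = 1/4.
rho*m = 1/4*78 = 19.5.
k = floor(19.5) = 19.

19


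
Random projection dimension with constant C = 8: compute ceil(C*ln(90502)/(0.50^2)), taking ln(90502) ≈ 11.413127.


ln(90502) ≈ 11.413127.
eps^2 = 0.50^2 = 0.25.
C*ln(N)/eps^2 ≈ 8*11.413127/0.25 ≈ 365.2201.
m = ceil(365.2201) = 366.

366


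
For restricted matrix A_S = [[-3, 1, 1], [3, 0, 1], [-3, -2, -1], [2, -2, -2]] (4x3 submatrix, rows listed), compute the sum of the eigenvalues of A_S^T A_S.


Sum of eigenvalues of A_S^T A_S = trace(A_S^T A_S) = sum of squared column norms of A_S.
A_S^T A_S diagonal: [31, 9, 7].
trace = 31 + 9 + 7 = 47.

47


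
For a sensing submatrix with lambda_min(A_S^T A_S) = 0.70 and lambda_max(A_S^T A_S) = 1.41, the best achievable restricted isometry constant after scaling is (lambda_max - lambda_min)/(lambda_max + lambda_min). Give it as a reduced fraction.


lambda_max - lambda_min = 1.41 - 0.70 = 0.71.
lambda_max + lambda_min = 1.41 + 0.70 = 2.11.
delta = 0.71/2.11 = 71/211.

71/211


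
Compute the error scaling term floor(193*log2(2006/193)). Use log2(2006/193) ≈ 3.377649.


log2(n/k) = log2(2006/193) ≈ 3.377649.
k*log2(n/k) ≈ 193*3.377649 = 651.886257.
floor(651.886257) = 651.

651


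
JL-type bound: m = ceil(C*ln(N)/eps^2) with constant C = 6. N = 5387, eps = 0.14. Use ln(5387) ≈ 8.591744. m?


ln(5387) ≈ 8.591744.
eps^2 = 0.14^2 = 0.0196.
C*ln(N)/eps^2 ≈ 6*8.591744/0.0196 ≈ 2630.1257.
m = ceil(2630.1257) = 2631.

2631


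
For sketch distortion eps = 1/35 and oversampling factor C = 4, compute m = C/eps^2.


1/eps = 35.
(1/eps)^2 = 1225.
m = 4*1225 = 4900.

4900


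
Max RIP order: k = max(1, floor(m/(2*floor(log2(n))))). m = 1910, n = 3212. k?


floor(log2(3212)) = 11.
2*11 = 22.
m/(2*floor(log2(n))) = 1910/22 ≈ 86.8182.
floor = 86.
k = max(1, 86) = 86.

86


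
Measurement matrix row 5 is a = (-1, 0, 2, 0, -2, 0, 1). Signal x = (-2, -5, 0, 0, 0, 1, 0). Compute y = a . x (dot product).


Non-zero terms: ['-1*-2', '0*-5', '0*1']
Products: [2, 0, 0]
y = sum = 2.

2


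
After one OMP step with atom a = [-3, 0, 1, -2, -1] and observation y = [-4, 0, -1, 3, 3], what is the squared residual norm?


a^T a = 15.
a^T y = 2.
coeff = 2/15 = 2/15.
||r||^2 = 521/15.

521/15


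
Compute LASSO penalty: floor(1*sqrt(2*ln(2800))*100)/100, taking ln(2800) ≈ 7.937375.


ln(2800) ≈ 7.937375.
2*ln(n) ≈ 15.87475.
sqrt(2*ln(n)) ≈ sqrt(15.87475) ≈ 3.984313.
lambda ≈ 1*3.984313 = 3.984313.
floor(lambda*100)/100 = 3.98.

3.98


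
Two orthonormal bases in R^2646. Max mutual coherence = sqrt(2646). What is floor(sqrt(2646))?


51^2 = 2601 <= 2646 < 2704 = 52^2, so 51 <= sqrt(2646) < 52.
floor(sqrt(2646)) = 51.

51


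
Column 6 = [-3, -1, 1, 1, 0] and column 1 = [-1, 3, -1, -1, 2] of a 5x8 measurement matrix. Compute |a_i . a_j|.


Inner product: -3*-1 + -1*3 + 1*-1 + 1*-1 + 0*2
Products: [3, -3, -1, -1, 0]
Sum = -2.
|dot| = 2.

2


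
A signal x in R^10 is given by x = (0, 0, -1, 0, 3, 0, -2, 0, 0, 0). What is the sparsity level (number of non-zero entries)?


Non-zero positions: [2, 4, 6].
Sparsity = 3.

3


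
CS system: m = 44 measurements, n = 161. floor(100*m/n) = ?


100*m/n = 100*44/161 ≈ 27.3292.
floor = 27.

27


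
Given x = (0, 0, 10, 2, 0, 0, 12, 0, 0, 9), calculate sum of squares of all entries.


Non-zero entries: [(2, 10), (3, 2), (6, 12), (9, 9)]
Squares: [100, 4, 144, 81]
||x||_2^2 = sum = 329.

329


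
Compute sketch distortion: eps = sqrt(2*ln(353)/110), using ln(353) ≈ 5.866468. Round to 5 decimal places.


ln(353) ≈ 5.866468.
2*ln(N)/m ≈ 2*5.866468/110 ≈ 0.10666305.
eps = sqrt(0.10666305) ≈ 0.3265931 ≈ 0.32659.

0.32659


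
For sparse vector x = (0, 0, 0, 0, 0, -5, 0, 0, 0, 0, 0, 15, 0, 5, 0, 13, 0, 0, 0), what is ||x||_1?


Non-zero entries: [(5, -5), (11, 15), (13, 5), (15, 13)]
Absolute values: [5, 15, 5, 13]
||x||_1 = sum = 38.

38


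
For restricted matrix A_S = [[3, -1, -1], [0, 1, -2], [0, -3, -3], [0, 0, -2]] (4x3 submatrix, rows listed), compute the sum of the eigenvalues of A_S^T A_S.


Sum of eigenvalues of A_S^T A_S = trace(A_S^T A_S) = sum of squared column norms of A_S.
A_S^T A_S diagonal: [9, 11, 18].
trace = 9 + 11 + 18 = 38.

38


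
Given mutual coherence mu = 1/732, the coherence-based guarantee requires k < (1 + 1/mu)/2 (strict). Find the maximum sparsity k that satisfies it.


1/mu = 732.
1 + 1/mu = 733.
(1 + 1/mu)/2 = 366.5 is not an integer, so k_max = floor(366.5) = 366.

366


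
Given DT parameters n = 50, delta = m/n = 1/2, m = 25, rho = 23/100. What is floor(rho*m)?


m = 1/2*50 = 25.
rho = 23/100.
rho*m = 23/100*25 = 5.75.
k = floor(5.75) = 5.

5


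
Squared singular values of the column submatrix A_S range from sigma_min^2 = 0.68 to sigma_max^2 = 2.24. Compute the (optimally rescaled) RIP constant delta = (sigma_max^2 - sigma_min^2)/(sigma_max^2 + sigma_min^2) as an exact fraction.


lambda_max - lambda_min = 2.24 - 0.68 = 1.56.
lambda_max + lambda_min = 2.24 + 0.68 = 2.92.
delta = 1.56/2.92 = 156/292 = 39/73.

39/73


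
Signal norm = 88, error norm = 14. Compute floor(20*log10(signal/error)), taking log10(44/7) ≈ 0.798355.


||x||/||e|| = 88/14 = 44/7.
log10(44/7) ≈ 0.798355.
20*log10(||x||/||e||) ≈ 20*0.798355 = 15.9671.
floor(15.9671) = 15.

15


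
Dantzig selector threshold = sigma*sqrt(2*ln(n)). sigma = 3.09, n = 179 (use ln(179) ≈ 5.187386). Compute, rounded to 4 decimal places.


ln(179) ≈ 5.187386.
2*ln(n) ≈ 10.374772.
sqrt(2*ln(n)) ≈ sqrt(10.374772) ≈ 3.220989.
threshold ≈ 3.09*3.220989 = 9.95285601 ≈ 9.9529.

9.9529


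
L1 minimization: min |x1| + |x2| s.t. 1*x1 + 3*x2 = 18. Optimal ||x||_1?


Axis intercepts:
  x1 = 18, x2 = 0: L1 = 18
  x1 = 0, x2 = 6: L1 = 6
x* = (0, 6)
||x*||_1 = 6.

6


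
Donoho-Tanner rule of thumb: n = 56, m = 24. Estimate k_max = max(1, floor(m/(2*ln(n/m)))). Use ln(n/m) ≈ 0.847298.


n/m = 56/24 = 7/3.
ln(n/m) ≈ 0.847298.
2*ln(n/m) ≈ 1.694596.
m/(2*ln(n/m)) ≈ 24/1.694596 ≈ 14.1627.
floor = 14.
k_max = max(1, 14) = 14.

14


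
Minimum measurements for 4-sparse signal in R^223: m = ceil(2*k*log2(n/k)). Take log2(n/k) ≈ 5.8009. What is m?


log2(n/k) = log2(223/4) ≈ 5.8009.
2*k*log2(n/k) ≈ 2*4*5.8009 = 46.4072.
m = ceil(46.4072) = 47.

47


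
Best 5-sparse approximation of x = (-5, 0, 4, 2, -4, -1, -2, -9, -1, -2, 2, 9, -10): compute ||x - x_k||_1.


Sorted |x_i| descending: [10, 9, 9, 5, 4, 4, 2, 2, 2, 2, 1, 1, 0]
Keep top 5: [10, 9, 9, 5, 4]
Tail entries: [4, 2, 2, 2, 2, 1, 1, 0]
L1 error = sum of tail = 14.

14


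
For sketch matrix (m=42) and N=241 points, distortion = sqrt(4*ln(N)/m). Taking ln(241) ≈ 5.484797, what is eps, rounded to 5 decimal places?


ln(241) ≈ 5.484797.
4*ln(N)/m ≈ 4*5.484797/42 ≈ 0.52236162.
eps = sqrt(0.52236162) ≈ 0.7227459 ≈ 0.72275.

0.72275


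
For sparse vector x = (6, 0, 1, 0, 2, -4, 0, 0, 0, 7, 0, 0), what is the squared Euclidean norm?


Non-zero entries: [(0, 6), (2, 1), (4, 2), (5, -4), (9, 7)]
Squares: [36, 1, 4, 16, 49]
||x||_2^2 = sum = 106.

106


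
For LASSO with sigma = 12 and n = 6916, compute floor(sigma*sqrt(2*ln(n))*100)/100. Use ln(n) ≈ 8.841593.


ln(6916) ≈ 8.841593.
2*ln(n) ≈ 17.683186.
sqrt(2*ln(n)) ≈ sqrt(17.683186) ≈ 4.205138.
lambda ≈ 12*4.205138 = 50.461656.
floor(lambda*100)/100 = 50.46.

50.46


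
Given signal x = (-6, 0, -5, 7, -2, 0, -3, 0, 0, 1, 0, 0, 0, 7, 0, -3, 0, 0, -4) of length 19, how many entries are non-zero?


Non-zero positions: [0, 2, 3, 4, 6, 9, 13, 15, 18].
Sparsity = 9.

9


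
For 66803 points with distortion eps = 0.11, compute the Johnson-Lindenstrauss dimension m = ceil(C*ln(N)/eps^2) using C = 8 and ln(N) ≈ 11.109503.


ln(66803) ≈ 11.109503.
eps^2 = 0.11^2 = 0.0121.
C*ln(N)/eps^2 ≈ 8*11.109503/0.0121 ≈ 7345.126.
m = ceil(7345.126) = 7346.

7346


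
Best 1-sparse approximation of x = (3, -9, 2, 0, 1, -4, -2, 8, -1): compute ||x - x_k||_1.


Sorted |x_i| descending: [9, 8, 4, 3, 2, 2, 1, 1, 0]
Keep top 1: [9]
Tail entries: [8, 4, 3, 2, 2, 1, 1, 0]
L1 error = sum of tail = 21.

21


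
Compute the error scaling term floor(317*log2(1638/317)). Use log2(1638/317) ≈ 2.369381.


log2(n/k) = log2(1638/317) ≈ 2.369381.
k*log2(n/k) ≈ 317*2.369381 = 751.093777.
floor(751.093777) = 751.

751


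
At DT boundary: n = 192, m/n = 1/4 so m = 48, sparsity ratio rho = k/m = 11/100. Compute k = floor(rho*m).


m = 1/4*192 = 48.
rho = 11/100.
rho*m = 11/100*48 = 5.28.
k = floor(5.28) = 5.

5


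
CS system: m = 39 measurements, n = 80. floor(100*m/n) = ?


100*m/n = 100*39/80 ≈ 48.75.
floor = 48.

48


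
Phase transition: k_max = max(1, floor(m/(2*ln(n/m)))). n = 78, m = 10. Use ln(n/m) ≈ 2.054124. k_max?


n/m = 78/10 = 39/5.
ln(n/m) ≈ 2.054124.
2*ln(n/m) ≈ 4.108248.
m/(2*ln(n/m)) ≈ 10/4.108248 ≈ 2.4341.
floor = 2.
k_max = max(1, 2) = 2.

2


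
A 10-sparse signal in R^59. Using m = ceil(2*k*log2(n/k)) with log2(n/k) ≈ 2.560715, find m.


log2(n/k) = log2(59/10) ≈ 2.560715.
2*k*log2(n/k) ≈ 2*10*2.560715 = 51.2143.
m = ceil(51.2143) = 52.

52


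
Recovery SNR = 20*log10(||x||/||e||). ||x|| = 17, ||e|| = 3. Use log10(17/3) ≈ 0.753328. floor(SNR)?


||x||/||e|| = 17/3.
log10(17/3) ≈ 0.753328.
20*log10(||x||/||e||) ≈ 20*0.753328 = 15.06656.
floor(15.06656) = 15.

15


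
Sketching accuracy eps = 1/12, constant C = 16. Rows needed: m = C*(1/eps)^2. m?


1/eps = 12.
(1/eps)^2 = 144.
m = 16*144 = 2304.

2304


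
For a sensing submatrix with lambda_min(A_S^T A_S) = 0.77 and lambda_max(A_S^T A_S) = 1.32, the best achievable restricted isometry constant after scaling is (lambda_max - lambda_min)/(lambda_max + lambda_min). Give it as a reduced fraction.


lambda_max - lambda_min = 1.32 - 0.77 = 0.55.
lambda_max + lambda_min = 1.32 + 0.77 = 2.09.
delta = 0.55/2.09 = 55/209 = 5/19.

5/19


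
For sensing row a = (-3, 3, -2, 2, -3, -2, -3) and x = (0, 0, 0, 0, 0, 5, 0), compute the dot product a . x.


Non-zero terms: ['-2*5']
Products: [-10]
y = sum = -10.

-10


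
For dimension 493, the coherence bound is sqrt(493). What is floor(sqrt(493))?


22^2 = 484 <= 493 < 529 = 23^2, so 22 <= sqrt(493) < 23.
floor(sqrt(493)) = 22.

22


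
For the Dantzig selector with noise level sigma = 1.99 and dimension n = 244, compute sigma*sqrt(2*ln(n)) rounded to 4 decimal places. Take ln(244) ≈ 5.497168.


ln(244) ≈ 5.497168.
2*ln(n) ≈ 10.994336.
sqrt(2*ln(n)) ≈ sqrt(10.994336) ≈ 3.315771.
threshold ≈ 1.99*3.315771 = 6.59838429 ≈ 6.5984.

6.5984


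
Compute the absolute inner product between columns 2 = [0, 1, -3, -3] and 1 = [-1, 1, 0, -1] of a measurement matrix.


Inner product: 0*-1 + 1*1 + -3*0 + -3*-1
Products: [0, 1, 0, 3]
Sum = 4.
|dot| = 4.

4


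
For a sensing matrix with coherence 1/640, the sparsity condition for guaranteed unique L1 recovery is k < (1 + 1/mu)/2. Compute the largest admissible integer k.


1/mu = 640.
1 + 1/mu = 641.
(1 + 1/mu)/2 = 320.5 is not an integer, so k_max = floor(320.5) = 320.

320


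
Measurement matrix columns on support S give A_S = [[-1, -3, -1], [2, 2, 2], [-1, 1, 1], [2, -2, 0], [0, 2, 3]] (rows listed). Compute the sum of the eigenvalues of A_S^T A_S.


Sum of eigenvalues of A_S^T A_S = trace(A_S^T A_S) = sum of squared column norms of A_S.
A_S^T A_S diagonal: [10, 22, 15].
trace = 10 + 22 + 15 = 47.

47


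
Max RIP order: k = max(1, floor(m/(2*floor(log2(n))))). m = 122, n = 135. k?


floor(log2(135)) = 7.
2*7 = 14.
m/(2*floor(log2(n))) = 122/14 ≈ 8.7143.
floor = 8.
k = max(1, 8) = 8.

8


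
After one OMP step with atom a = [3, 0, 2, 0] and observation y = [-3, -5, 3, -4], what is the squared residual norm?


a^T a = 13.
a^T y = -3.
coeff = -3/13 = -3/13.
||r||^2 = 758/13.

758/13


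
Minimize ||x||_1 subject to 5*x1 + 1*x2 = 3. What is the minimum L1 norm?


Axis intercepts:
  x1 = 3/5, x2 = 0: L1 = 3/5
  x1 = 0, x2 = 3: L1 = 3
x* = (3/5, 0)
||x*||_1 = 3/5.

3/5


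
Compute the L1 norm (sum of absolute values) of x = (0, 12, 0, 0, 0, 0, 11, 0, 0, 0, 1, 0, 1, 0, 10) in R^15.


Non-zero entries: [(1, 12), (6, 11), (10, 1), (12, 1), (14, 10)]
Absolute values: [12, 11, 1, 1, 10]
||x||_1 = sum = 35.

35


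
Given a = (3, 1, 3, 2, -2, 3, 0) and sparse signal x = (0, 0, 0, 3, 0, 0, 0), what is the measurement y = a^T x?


Non-zero terms: ['2*3']
Products: [6]
y = sum = 6.

6


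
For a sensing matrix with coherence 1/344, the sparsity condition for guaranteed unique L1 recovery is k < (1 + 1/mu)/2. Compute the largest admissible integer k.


1/mu = 344.
1 + 1/mu = 345.
(1 + 1/mu)/2 = 172.5 is not an integer, so k_max = floor(172.5) = 172.

172


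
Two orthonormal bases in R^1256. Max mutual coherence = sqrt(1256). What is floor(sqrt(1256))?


35^2 = 1225 <= 1256 < 1296 = 36^2, so 35 <= sqrt(1256) < 36.
floor(sqrt(1256)) = 35.

35


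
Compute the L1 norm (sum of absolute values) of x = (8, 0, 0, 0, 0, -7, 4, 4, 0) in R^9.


Non-zero entries: [(0, 8), (5, -7), (6, 4), (7, 4)]
Absolute values: [8, 7, 4, 4]
||x||_1 = sum = 23.

23


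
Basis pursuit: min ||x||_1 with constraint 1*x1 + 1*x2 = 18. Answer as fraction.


Axis intercepts:
  x1 = 18, x2 = 0: L1 = 18
  x1 = 0, x2 = 18: L1 = 18
x* = (18, 0)
||x*||_1 = 18.

18


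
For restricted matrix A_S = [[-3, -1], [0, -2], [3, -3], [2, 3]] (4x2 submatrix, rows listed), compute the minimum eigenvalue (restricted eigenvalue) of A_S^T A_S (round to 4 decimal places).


A_S^T A_S = [[22, 0], [0, 23]].
trace = 45.
det = 506.
disc = trace^2 - 4*det = 2025 - 4*506 = 1.
sqrt(1) = 1.
lam_min = (45 - 1)/2 = 22 = 22.0000.

22.0000


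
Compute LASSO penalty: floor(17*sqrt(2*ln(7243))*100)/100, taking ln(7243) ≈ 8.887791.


ln(7243) ≈ 8.887791.
2*ln(n) ≈ 17.775582.
sqrt(2*ln(n)) ≈ sqrt(17.775582) ≈ 4.21611.
lambda ≈ 17*4.21611 = 71.67387.
floor(lambda*100)/100 = 71.67.

71.67


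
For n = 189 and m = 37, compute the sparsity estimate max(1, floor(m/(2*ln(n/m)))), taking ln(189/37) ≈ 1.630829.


n/m = 189/37.
ln(n/m) ≈ 1.630829.
2*ln(n/m) ≈ 3.261658.
m/(2*ln(n/m)) ≈ 37/3.261658 ≈ 11.3439.
floor = 11.
k_max = max(1, 11) = 11.

11


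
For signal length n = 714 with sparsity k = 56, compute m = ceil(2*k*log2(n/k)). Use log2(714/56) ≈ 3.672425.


log2(n/k) = log2(714/56) ≈ 3.672425.
2*k*log2(n/k) ≈ 2*56*3.672425 = 411.3116.
m = ceil(411.3116) = 412.

412


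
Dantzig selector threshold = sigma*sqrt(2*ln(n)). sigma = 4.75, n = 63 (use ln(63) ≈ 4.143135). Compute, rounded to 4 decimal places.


ln(63) ≈ 4.143135.
2*ln(n) ≈ 8.28627.
sqrt(2*ln(n)) ≈ sqrt(8.28627) ≈ 2.878588.
threshold ≈ 4.75*2.878588 = 13.673293 ≈ 13.6733.

13.6733


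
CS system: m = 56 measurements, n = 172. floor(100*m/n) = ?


100*m/n = 100*56/172 ≈ 32.5581.
floor = 32.

32


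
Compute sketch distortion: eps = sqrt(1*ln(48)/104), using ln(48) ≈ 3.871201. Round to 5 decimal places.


ln(48) ≈ 3.871201.
1*ln(N)/m ≈ 1*3.871201/104 ≈ 0.03722309.
eps = sqrt(0.03722309) ≈ 0.1929329 ≈ 0.19293.

0.19293


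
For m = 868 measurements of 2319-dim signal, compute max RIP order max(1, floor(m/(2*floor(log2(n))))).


floor(log2(2319)) = 11.
2*11 = 22.
m/(2*floor(log2(n))) = 868/22 ≈ 39.4545.
floor = 39.
k = max(1, 39) = 39.

39


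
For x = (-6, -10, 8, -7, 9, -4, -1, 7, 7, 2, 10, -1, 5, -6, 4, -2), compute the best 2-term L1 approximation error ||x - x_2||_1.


Sorted |x_i| descending: [10, 10, 9, 8, 7, 7, 7, 6, 6, 5, 4, 4, 2, 2, 1, 1]
Keep top 2: [10, 10]
Tail entries: [9, 8, 7, 7, 7, 6, 6, 5, 4, 4, 2, 2, 1, 1]
L1 error = sum of tail = 69.

69


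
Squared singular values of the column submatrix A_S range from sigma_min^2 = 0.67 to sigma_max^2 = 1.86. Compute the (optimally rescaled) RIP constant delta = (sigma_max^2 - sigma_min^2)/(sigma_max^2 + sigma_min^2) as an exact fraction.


lambda_max - lambda_min = 1.86 - 0.67 = 1.19.
lambda_max + lambda_min = 1.86 + 0.67 = 2.53.
delta = 1.19/2.53 = 119/253.

119/253


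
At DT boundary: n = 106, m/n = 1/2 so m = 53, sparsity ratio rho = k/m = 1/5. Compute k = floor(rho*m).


m = 1/2*106 = 53.
rho = 1/5.
rho*m = 1/5*53 = 10.6.
k = floor(10.6) = 10.

10


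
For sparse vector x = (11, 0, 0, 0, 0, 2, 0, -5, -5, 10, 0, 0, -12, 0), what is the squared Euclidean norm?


Non-zero entries: [(0, 11), (5, 2), (7, -5), (8, -5), (9, 10), (12, -12)]
Squares: [121, 4, 25, 25, 100, 144]
||x||_2^2 = sum = 419.

419


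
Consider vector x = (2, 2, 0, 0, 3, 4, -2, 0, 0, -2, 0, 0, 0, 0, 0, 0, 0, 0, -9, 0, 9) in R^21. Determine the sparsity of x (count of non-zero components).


Non-zero positions: [0, 1, 4, 5, 6, 9, 18, 20].
Sparsity = 8.

8


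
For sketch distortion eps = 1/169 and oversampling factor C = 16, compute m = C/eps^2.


1/eps = 169.
(1/eps)^2 = 28561.
m = 16*28561 = 456976.

456976


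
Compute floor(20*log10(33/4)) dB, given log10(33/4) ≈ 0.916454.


||x||/||e|| = 33/4.
log10(33/4) ≈ 0.916454.
20*log10(||x||/||e||) ≈ 20*0.916454 = 18.32908.
floor(18.32908) = 18.

18


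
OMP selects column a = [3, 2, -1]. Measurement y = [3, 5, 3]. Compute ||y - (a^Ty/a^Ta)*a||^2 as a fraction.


a^T a = 14.
a^T y = 16.
coeff = 16/14 = 8/7.
||r||^2 = 173/7.

173/7


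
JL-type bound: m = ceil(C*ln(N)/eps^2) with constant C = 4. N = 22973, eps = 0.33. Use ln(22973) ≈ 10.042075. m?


ln(22973) ≈ 10.042075.
eps^2 = 0.33^2 = 0.1089.
C*ln(N)/eps^2 ≈ 4*10.042075/0.1089 ≈ 368.8549.
m = ceil(368.8549) = 369.

369


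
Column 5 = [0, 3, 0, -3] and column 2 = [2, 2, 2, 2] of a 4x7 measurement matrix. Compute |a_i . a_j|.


Inner product: 0*2 + 3*2 + 0*2 + -3*2
Products: [0, 6, 0, -6]
Sum = 0.
|dot| = 0.

0


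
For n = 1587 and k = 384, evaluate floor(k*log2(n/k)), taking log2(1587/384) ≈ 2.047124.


log2(n/k) = log2(1587/384) ≈ 2.047124.
k*log2(n/k) ≈ 384*2.047124 = 786.095616.
floor(786.095616) = 786.

786


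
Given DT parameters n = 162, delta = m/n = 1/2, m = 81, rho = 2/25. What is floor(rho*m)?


m = 1/2*162 = 81.
rho = 2/25.
rho*m = 2/25*81 = 6.48.
k = floor(6.48) = 6.

6


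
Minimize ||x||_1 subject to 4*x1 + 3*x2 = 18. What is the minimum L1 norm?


Axis intercepts:
  x1 = 9/2, x2 = 0: L1 = 9/2
  x1 = 0, x2 = 6: L1 = 6
x* = (9/2, 0)
||x*||_1 = 9/2.

9/2


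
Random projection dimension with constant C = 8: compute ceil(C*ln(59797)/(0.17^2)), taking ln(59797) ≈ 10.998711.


ln(59797) ≈ 10.998711.
eps^2 = 0.17^2 = 0.0289.
C*ln(N)/eps^2 ≈ 8*10.998711/0.0289 ≈ 3044.6259.
m = ceil(3044.6259) = 3045.

3045


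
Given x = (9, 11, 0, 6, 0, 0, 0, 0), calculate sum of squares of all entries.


Non-zero entries: [(0, 9), (1, 11), (3, 6)]
Squares: [81, 121, 36]
||x||_2^2 = sum = 238.

238


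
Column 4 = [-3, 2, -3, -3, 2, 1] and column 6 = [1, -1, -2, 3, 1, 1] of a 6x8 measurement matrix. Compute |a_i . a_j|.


Inner product: -3*1 + 2*-1 + -3*-2 + -3*3 + 2*1 + 1*1
Products: [-3, -2, 6, -9, 2, 1]
Sum = -5.
|dot| = 5.

5


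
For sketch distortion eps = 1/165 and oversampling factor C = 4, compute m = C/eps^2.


1/eps = 165.
(1/eps)^2 = 27225.
m = 4*27225 = 108900.

108900


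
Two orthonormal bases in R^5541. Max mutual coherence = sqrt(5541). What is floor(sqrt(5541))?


74^2 = 5476 <= 5541 < 5625 = 75^2, so 74 <= sqrt(5541) < 75.
floor(sqrt(5541)) = 74.

74


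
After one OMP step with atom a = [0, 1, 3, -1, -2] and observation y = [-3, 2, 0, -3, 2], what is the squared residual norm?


a^T a = 15.
a^T y = 1.
coeff = 1/15 = 1/15.
||r||^2 = 389/15.

389/15


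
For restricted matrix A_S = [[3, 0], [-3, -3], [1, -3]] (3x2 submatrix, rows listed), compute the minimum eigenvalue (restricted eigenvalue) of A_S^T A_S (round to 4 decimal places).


A_S^T A_S = [[19, 6], [6, 18]].
trace = 37.
det = 306.
disc = trace^2 - 4*det = 1369 - 4*306 = 145.
sqrt(145) ≈ 12.041595.
lam_min = (37 - sqrt(145))/2 ≈ (37 - 12.041595)/2 = 12.4792025 ≈ 12.4792.

12.4792


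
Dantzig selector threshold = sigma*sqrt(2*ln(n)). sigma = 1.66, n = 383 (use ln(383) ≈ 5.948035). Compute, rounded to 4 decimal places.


ln(383) ≈ 5.948035.
2*ln(n) ≈ 11.89607.
sqrt(2*ln(n)) ≈ sqrt(11.89607) ≈ 3.449068.
threshold ≈ 1.66*3.449068 = 5.72545288 ≈ 5.7255.

5.7255


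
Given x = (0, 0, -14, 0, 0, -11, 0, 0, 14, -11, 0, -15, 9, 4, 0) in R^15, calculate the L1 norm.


Non-zero entries: [(2, -14), (5, -11), (8, 14), (9, -11), (11, -15), (12, 9), (13, 4)]
Absolute values: [14, 11, 14, 11, 15, 9, 4]
||x||_1 = sum = 78.

78


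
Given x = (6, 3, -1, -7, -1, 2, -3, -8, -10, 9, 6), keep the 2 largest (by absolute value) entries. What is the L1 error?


Sorted |x_i| descending: [10, 9, 8, 7, 6, 6, 3, 3, 2, 1, 1]
Keep top 2: [10, 9]
Tail entries: [8, 7, 6, 6, 3, 3, 2, 1, 1]
L1 error = sum of tail = 37.

37


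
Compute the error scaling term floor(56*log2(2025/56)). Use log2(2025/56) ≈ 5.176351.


log2(n/k) = log2(2025/56) ≈ 5.176351.
k*log2(n/k) ≈ 56*5.176351 = 289.875656.
floor(289.875656) = 289.

289


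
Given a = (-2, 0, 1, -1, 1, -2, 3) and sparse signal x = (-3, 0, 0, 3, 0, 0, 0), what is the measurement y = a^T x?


Non-zero terms: ['-2*-3', '-1*3']
Products: [6, -3]
y = sum = 3.

3


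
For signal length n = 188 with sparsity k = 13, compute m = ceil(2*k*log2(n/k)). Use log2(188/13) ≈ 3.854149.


log2(n/k) = log2(188/13) ≈ 3.854149.
2*k*log2(n/k) ≈ 2*13*3.854149 = 100.207874.
m = ceil(100.207874) = 101.

101


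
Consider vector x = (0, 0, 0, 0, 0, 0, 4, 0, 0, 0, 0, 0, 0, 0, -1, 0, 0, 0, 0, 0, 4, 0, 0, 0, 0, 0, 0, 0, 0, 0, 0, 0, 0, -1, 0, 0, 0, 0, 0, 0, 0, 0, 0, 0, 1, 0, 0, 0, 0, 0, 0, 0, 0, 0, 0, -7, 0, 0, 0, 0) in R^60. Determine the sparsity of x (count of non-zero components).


Non-zero positions: [6, 14, 20, 33, 44, 55].
Sparsity = 6.

6


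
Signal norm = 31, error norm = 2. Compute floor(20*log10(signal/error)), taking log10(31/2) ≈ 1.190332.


||x||/||e|| = 31/2.
log10(31/2) ≈ 1.190332.
20*log10(||x||/||e||) ≈ 20*1.190332 = 23.80664.
floor(23.80664) = 23.

23


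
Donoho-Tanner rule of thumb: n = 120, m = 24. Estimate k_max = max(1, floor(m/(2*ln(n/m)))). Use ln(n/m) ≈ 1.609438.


n/m = 120/24 = 5.
ln(n/m) ≈ 1.609438.
2*ln(n/m) ≈ 3.218876.
m/(2*ln(n/m)) ≈ 24/3.218876 ≈ 7.456.
floor = 7.
k_max = max(1, 7) = 7.

7


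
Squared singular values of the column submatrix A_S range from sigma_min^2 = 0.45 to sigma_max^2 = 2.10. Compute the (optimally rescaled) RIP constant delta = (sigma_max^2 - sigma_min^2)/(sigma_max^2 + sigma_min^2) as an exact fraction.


lambda_max - lambda_min = 2.10 - 0.45 = 1.65.
lambda_max + lambda_min = 2.10 + 0.45 = 2.55.
delta = 1.65/2.55 = 165/255 = 11/17.

11/17


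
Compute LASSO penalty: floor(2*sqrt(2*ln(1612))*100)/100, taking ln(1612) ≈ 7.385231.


ln(1612) ≈ 7.385231.
2*ln(n) ≈ 14.770462.
sqrt(2*ln(n)) ≈ sqrt(14.770462) ≈ 3.843236.
lambda ≈ 2*3.843236 = 7.686472.
floor(lambda*100)/100 = 7.68.

7.68


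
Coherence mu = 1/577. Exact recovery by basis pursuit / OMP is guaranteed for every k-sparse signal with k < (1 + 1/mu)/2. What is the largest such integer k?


1/mu = 577.
1 + 1/mu = 578.
(1 + 1/mu)/2 = 289 is an integer and the inequality is strict, so k_max = 289 - 1 = 288.

288


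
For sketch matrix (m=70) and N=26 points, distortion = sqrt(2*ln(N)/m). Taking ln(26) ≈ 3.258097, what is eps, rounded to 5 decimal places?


ln(26) ≈ 3.258097.
2*ln(N)/m ≈ 2*3.258097/70 ≈ 0.09308849.
eps = sqrt(0.09308849) ≈ 0.3051041 ≈ 0.30510.

0.30510


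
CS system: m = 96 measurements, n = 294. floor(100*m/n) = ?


100*m/n = 100*96/294 ≈ 32.6531.
floor = 32.

32


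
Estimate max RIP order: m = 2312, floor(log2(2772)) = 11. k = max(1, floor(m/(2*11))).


floor(log2(2772)) = 11.
2*11 = 22.
m/(2*floor(log2(n))) = 2312/22 ≈ 105.0909.
floor = 105.
k = max(1, 105) = 105.

105


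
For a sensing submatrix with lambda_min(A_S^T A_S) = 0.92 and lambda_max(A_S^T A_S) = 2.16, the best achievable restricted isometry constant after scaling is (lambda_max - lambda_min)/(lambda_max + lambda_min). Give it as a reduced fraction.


lambda_max - lambda_min = 2.16 - 0.92 = 1.24.
lambda_max + lambda_min = 2.16 + 0.92 = 3.08.
delta = 1.24/3.08 = 124/308 = 31/77.

31/77


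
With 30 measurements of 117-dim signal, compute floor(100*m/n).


100*m/n = 100*30/117 ≈ 25.641.
floor = 25.

25


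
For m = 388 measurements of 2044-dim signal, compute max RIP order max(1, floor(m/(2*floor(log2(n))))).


floor(log2(2044)) = 10.
2*10 = 20.
m/(2*floor(log2(n))) = 388/20 ≈ 19.4.
floor = 19.
k = max(1, 19) = 19.

19


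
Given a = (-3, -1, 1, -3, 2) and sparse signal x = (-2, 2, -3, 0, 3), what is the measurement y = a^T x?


Non-zero terms: ['-3*-2', '-1*2', '1*-3', '2*3']
Products: [6, -2, -3, 6]
y = sum = 7.

7


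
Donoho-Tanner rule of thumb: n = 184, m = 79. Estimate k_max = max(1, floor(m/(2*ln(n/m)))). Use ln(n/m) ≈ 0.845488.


n/m = 184/79.
ln(n/m) ≈ 0.845488.
2*ln(n/m) ≈ 1.690976.
m/(2*ln(n/m)) ≈ 79/1.690976 ≈ 46.7186.
floor = 46.
k_max = max(1, 46) = 46.

46


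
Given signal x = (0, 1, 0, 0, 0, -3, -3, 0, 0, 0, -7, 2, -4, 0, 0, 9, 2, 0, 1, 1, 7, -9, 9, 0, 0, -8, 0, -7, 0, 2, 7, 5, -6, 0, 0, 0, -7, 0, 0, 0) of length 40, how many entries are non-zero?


Non-zero positions: [1, 5, 6, 10, 11, 12, 15, 16, 18, 19, 20, 21, 22, 25, 27, 29, 30, 31, 32, 36].
Sparsity = 20.

20


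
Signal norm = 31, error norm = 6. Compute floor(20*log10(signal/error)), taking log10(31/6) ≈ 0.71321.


||x||/||e|| = 31/6.
log10(31/6) ≈ 0.71321.
20*log10(||x||/||e||) ≈ 20*0.71321 = 14.2642.
floor(14.2642) = 14.

14
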